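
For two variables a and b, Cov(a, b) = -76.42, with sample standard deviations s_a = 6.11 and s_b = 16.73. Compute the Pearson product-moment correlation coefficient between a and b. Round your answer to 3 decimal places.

-0.748

r = Cov(a,b) / (s_a · s_b) = -76.42 / (6.11 × 16.73)
  = -76.42 / 102.2203 ≈ -0.748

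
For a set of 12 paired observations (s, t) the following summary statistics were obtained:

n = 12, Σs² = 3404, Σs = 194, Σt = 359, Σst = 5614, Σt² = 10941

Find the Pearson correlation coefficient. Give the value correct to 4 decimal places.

-0.8186

r = (nΣst − ΣsΣt) / √[(nΣs² − (Σs)²)(nΣt² − (Σt)²)]
Numerator: 12×5614 − 194×359 = -2278
Denominator: √[(40848 − 37636)(131292 − 128881)] = √[3212 × 2411] = 2782.8281
r = -2278 / 2782.8281 ≈ -0.8186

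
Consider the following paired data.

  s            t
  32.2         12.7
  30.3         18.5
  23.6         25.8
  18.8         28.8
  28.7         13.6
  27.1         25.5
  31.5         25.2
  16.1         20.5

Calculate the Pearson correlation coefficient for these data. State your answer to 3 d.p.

n = 8, Σs = 208.3, Σt = 170.6, Σs² = 5674.89, Σt² = 3889.12, Σst = 4325.03
nΣst − ΣsΣt = 34600.24 − 35535.98 = -935.74
nΣs² − (Σs)² = 45399.12 − 43388.89 = 2010.23; nΣt² − (Σt)² = 31112.96 − 29104.36 = 2008.6
r = -935.74 / √(2010.23 × 2008.6) = -935.74 / 2009.4148 ≈ -0.466

-0.466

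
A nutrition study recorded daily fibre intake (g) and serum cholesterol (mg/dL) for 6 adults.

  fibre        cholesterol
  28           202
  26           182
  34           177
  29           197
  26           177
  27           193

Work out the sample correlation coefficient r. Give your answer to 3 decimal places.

-0.173

n = 6, Σx = 170, Σy = 1128, Σx² = 4862, Σy² = 212644, Σxy = 31932
nΣxy − ΣxΣy = 191592 − 191760 = -168
nΣx² − (Σx)² = 29172 − 28900 = 272; nΣy² − (Σy)² = 1275864 − 1272384 = 3480
r = -168 / √(272 × 3480) = -168 / 972.9132 ≈ -0.173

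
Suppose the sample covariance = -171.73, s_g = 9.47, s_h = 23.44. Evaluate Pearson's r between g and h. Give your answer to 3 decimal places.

r = Cov(g,h) / (s_g · s_h) = -171.73 / (9.47 × 23.44)
  = -171.73 / 221.9768 ≈ -0.774

-0.774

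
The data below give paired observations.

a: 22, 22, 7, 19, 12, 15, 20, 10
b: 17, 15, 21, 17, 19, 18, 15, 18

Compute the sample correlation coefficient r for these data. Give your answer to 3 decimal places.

-0.877

n = 8, Σa = 127, Σb = 140, Σa² = 2247, Σb² = 2478, Σab = 2152
nΣab − ΣaΣb = 17216 − 17780 = -564
nΣa² − (Σa)² = 17976 − 16129 = 1847; nΣb² − (Σb)² = 19824 − 19600 = 224
r = -564 / √(1847 × 224) = -564 / 643.2169 ≈ -0.877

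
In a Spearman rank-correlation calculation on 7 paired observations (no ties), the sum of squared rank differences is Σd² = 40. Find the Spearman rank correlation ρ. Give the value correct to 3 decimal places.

ρ = 1 − 6Σd² / [n(n²−1)] = 1 − 6×40 / (7×48)
  = 1 − 240/336 = 1 − 0.7143 ≈ 0.286

0.286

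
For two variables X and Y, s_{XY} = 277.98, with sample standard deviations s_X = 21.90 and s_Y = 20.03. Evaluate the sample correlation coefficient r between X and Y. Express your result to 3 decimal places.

0.634

r = Cov(X,Y) / (s_X · s_Y) = 277.98 / (21.90 × 20.03)
  = 277.98 / 438.6570 ≈ 0.634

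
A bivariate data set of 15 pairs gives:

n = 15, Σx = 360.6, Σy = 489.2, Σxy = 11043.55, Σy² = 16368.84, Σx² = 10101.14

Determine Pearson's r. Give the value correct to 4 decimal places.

r = (nΣxy − ΣxΣy) / √[(nΣx² − (Σx)²)(nΣy² − (Σy)²)]
Numerator: 15×11043.55 − 360.6×489.2 = -10752.27
Denominator: √[(151517.1 − 130032.36)(245532.6 − 239316.64)] = √[21484.74 × 6215.96] = 11556.3093
r = -10752.27 / 11556.3093 ≈ -0.9304

-0.9304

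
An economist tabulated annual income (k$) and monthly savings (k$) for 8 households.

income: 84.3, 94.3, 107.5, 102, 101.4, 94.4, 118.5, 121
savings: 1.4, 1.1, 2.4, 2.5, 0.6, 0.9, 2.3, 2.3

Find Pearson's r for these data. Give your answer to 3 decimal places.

n = 8, Σx = 823.4, Σy = 13.5, Σx² = 85835.8, Σy² = 26.93, Σxy = 1431.4
nΣxy − ΣxΣy = 11451.2 − 11115.9 = 335.3
nΣx² − (Σx)² = 686686.4 − 677987.56 = 8698.84; nΣy² − (Σy)² = 215.44 − 182.25 = 33.19
r = 335.3 / √(8698.84 × 33.19) = 335.3 / 537.3216 ≈ 0.624

0.624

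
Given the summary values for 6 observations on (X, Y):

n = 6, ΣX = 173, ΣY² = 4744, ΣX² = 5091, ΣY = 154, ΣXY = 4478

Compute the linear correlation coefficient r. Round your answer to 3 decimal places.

0.132

r = (nΣXY − ΣXΣY) / √[(nΣX² − (ΣX)²)(nΣY² − (ΣY)²)]
Numerator: 6×4478 − 173×154 = 226
Denominator: √[(30546 − 29929)(28464 − 23716)] = √[617 × 4748] = 1711.5829
r = 226 / 1711.5829 ≈ 0.132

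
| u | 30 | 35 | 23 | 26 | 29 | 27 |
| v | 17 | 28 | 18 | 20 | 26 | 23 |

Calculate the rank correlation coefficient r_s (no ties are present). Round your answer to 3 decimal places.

0.429

Rank u: 5, 6, 1, 2, 4, 3
Rank v: 1, 6, 2, 3, 5, 4
d = rank(u) − rank(v): 4, 0, -1, -1, -1, -1; Σd² = 20
ρ = 1 − 6Σd² / [n(n²−1)] = 1 − 6×20 / (6×35) = 1 − 120/210 ≈ 0.429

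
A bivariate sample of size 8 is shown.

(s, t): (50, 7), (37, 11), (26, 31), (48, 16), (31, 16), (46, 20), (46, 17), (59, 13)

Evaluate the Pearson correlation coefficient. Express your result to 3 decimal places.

-0.595

n = 8, Σs = 343, Σt = 131, Σs² = 15523, Σt² = 2501, Σst = 5296
nΣst − ΣsΣt = 42368 − 44933 = -2565
nΣs² − (Σs)² = 124184 − 117649 = 6535; nΣt² − (Σt)² = 20008 − 17161 = 2847
r = -2565 / √(6535 × 2847) = -2565 / 4313.3682 ≈ -0.595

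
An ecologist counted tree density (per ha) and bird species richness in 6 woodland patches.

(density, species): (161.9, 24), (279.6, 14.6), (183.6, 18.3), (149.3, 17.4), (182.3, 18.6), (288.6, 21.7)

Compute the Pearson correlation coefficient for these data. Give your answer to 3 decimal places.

n = 6, Σx = 1245.3, Σy = 114.6, Σx² = 276910.47, Σy² = 2243.66, Σxy = 23578.86
nΣxy − ΣxΣy = 141473.16 − 142711.38 = -1238.22
nΣx² − (Σx)² = 1661462.82 − 1550772.09 = 110690.73; nΣy² − (Σy)² = 13461.96 − 13133.16 = 328.8
r = -1238.22 / √(110690.73 × 328.8) = -1238.22 / 6032.8362 ≈ -0.205

-0.205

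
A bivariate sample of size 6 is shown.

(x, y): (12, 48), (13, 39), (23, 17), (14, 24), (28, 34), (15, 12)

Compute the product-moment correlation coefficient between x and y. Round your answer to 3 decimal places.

n = 6, Σx = 105, Σy = 174, Σx² = 2047, Σy² = 5990, Σxy = 2942
nΣxy − ΣxΣy = 17652 − 18270 = -618
nΣx² − (Σx)² = 12282 − 11025 = 1257; nΣy² − (Σy)² = 35940 − 30276 = 5664
r = -618 / √(1257 × 5664) = -618 / 2668.2669 ≈ -0.232

-0.232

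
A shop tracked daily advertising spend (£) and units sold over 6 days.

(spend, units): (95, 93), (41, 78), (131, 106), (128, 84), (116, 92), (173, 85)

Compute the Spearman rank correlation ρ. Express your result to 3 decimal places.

0.314

Rank spend: 2, 1, 5, 4, 3, 6
Rank units: 5, 1, 6, 2, 4, 3
d = rank(spend) − rank(units): -3, 0, -1, 2, -1, 3; Σd² = 24
ρ = 1 − 6Σd² / [n(n²−1)] = 1 − 6×24 / (6×35) = 1 − 144/210 ≈ 0.314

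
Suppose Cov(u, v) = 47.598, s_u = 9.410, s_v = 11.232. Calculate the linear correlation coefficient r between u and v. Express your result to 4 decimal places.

r = Cov(u,v) / (s_u · s_v) = 47.598 / (9.410 × 11.232)
  = 47.598 / 105.6931 ≈ 0.4503

0.4503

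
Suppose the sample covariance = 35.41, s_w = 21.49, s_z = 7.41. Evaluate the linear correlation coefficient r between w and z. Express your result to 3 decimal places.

r = Cov(w,z) / (s_w · s_z) = 35.41 / (21.49 × 7.41)
  = 35.41 / 159.2409 ≈ 0.222

0.222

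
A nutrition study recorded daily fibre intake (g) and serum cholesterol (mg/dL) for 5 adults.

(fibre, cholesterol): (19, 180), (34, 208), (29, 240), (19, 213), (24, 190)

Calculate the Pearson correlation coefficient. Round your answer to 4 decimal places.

n = 5, Σx = 125, Σy = 1031, Σx² = 3295, Σy² = 214733, Σxy = 26059
nΣxy − ΣxΣy = 130295 − 128875 = 1420
nΣx² − (Σx)² = 16475 − 15625 = 850; nΣy² − (Σy)² = 1073665 − 1062961 = 10704
r = 1420 / √(850 × 10704) = 1420 / 3016.3554 ≈ 0.4708

0.4708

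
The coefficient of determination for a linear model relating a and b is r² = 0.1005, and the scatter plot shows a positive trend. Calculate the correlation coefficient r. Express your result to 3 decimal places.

0.317

|r| = √0.1005 = 0.317
The association is positive, so r = 0.317.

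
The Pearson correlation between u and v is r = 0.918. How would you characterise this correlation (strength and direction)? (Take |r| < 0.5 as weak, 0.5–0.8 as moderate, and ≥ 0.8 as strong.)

strong positive

r = 0.918 > 0 so the relationship is positive.
|r| = 0.918, which falls in the strong range.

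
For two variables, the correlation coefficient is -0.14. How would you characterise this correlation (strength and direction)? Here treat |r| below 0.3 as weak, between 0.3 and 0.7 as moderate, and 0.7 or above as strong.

r = -0.14 < 0 so the relationship is negative.
|r| = 0.14, which falls in the weak range.

weak negative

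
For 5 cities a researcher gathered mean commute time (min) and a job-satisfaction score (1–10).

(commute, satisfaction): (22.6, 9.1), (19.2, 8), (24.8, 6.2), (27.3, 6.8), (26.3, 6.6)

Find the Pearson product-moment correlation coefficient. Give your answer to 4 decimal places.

-0.6512

n = 5, Σx = 120.2, Σy = 36.7, Σx² = 2931.42, Σy² = 275.05, Σxy = 872.24
nΣxy − ΣxΣy = 4361.2 − 4411.34 = -50.14
nΣx² − (Σx)² = 14657.1 − 14448.04 = 209.06; nΣy² − (Σy)² = 1375.25 − 1346.89 = 28.36
r = -50.14 / √(209.06 × 28.36) = -50.14 / 76.9996 ≈ -0.6512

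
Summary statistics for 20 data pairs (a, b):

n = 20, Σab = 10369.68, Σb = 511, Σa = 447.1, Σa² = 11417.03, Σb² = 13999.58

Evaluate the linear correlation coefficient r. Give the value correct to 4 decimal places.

r = (nΣab − ΣaΣb) / √[(nΣa² − (Σa)²)(nΣb² − (Σb)²)]
Numerator: 20×10369.68 − 447.1×511 = -21074.5
Denominator: √[(228340.6 − 199898.41)(279991.6 − 261121)] = √[28442.19 × 18870.6] = 23167.2439
r = -21074.5 / 23167.2439 ≈ -0.9097

-0.9097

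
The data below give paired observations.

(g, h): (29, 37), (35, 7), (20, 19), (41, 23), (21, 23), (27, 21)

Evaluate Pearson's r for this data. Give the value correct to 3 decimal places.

n = 6, Σg = 173, Σh = 130, Σg² = 5317, Σh² = 3278, Σgh = 3691
nΣgh − ΣgΣh = 22146 − 22490 = -344
nΣg² − (Σg)² = 31902 − 29929 = 1973; nΣh² − (Σh)² = 19668 − 16900 = 2768
r = -344 / √(1973 × 2768) = -344 / 2336.9347 ≈ -0.147

-0.147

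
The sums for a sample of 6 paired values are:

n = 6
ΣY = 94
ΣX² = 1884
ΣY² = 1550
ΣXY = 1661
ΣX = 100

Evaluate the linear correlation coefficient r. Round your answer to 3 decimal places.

0.728

r = (nΣXY − ΣXΣY) / √[(nΣX² − (ΣX)²)(nΣY² − (ΣY)²)]
Numerator: 6×1661 − 100×94 = 566
Denominator: √[(11304 − 10000)(9300 − 8836)] = √[1304 × 464] = 777.8535
r = 566 / 777.8535 ≈ 0.728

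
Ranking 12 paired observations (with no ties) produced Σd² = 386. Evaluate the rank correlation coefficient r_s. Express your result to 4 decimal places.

ρ = 1 − 6Σd² / [n(n²−1)] = 1 − 6×386 / (12×143)
  = 1 − 2316/1716 = 1 − 1.34965 ≈ -0.3497

-0.3497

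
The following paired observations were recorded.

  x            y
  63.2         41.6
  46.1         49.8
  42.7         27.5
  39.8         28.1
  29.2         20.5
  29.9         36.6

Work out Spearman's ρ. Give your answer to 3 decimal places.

0.714

Rank x: 6, 5, 4, 3, 1, 2
Rank y: 5, 6, 2, 3, 1, 4
d = rank(x) − rank(y): 1, -1, 2, 0, 0, -2; Σd² = 10
ρ = 1 − 6Σd² / [n(n²−1)] = 1 − 6×10 / (6×35) = 1 − 60/210 ≈ 0.714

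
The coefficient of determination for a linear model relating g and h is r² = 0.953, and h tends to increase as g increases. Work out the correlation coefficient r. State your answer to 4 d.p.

|r| = √0.953 = 0.9762
The association is positive, so r = 0.9762.

0.9762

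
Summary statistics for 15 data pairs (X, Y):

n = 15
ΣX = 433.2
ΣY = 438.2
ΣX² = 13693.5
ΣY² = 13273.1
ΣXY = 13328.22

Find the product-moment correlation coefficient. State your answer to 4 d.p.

0.9009

r = (nΣXY − ΣXΣY) / √[(nΣX² − (ΣX)²)(nΣY² − (ΣY)²)]
Numerator: 15×13328.22 − 433.2×438.2 = 10095.06
Denominator: √[(205402.5 − 187662.24)(199096.5 − 192019.24)] = √[17740.26 × 7077.26] = 11205.0182
r = 10095.06 / 11205.0182 ≈ 0.9009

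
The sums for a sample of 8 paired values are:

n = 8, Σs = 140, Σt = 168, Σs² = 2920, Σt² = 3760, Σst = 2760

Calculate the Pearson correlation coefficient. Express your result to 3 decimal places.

r = (nΣst − ΣsΣt) / √[(nΣs² − (Σs)²)(nΣt² − (Σt)²)]
Numerator: 8×2760 − 140×168 = -1440
Denominator: √[(23360 − 19600)(30080 − 28224)] = √[3760 × 1856] = 2641.6964
r = -1440 / 2641.6964 ≈ -0.545

-0.545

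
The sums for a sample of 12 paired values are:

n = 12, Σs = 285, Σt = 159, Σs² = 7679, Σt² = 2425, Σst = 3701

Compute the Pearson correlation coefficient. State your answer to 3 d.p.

-0.140

r = (nΣst − ΣsΣt) / √[(nΣs² − (Σs)²)(nΣt² − (Σt)²)]
Numerator: 12×3701 − 285×159 = -903
Denominator: √[(92148 − 81225)(29100 − 25281)] = √[10923 × 3819] = 6458.7102
r = -903 / 6458.7102 ≈ -0.140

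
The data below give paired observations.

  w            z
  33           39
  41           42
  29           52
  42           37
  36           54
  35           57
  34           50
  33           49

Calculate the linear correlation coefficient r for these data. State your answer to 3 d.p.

n = 8, Σw = 283, Σz = 380, Σw² = 10141, Σz² = 18424, Σwz = 13327
nΣwz − ΣwΣz = 106616 − 107540 = -924
nΣw² − (Σw)² = 81128 − 80089 = 1039; nΣz² − (Σz)² = 147392 − 144400 = 2992
r = -924 / √(1039 × 2992) = -924 / 1763.1472 ≈ -0.524

-0.524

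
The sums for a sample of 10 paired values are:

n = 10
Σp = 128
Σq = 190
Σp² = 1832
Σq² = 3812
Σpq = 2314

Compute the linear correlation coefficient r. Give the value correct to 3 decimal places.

-0.597

r = (nΣpq − ΣpΣq) / √[(nΣp² − (Σp)²)(nΣq² − (Σq)²)]
Numerator: 10×2314 − 128×190 = -1180
Denominator: √[(18320 − 16384)(38120 − 36100)] = √[1936 × 2020] = 1977.5540
r = -1180 / 1977.5540 ≈ -0.597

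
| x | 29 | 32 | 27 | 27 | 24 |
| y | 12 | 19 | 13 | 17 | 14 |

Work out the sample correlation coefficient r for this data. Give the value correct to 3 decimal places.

0.494

n = 5, Σx = 139, Σy = 75, Σx² = 3899, Σy² = 1159, Σxy = 2102
nΣxy − ΣxΣy = 10510 − 10425 = 85
nΣx² − (Σx)² = 19495 − 19321 = 174; nΣy² − (Σy)² = 5795 − 5625 = 170
r = 85 / √(174 × 170) = 85 / 171.9884 ≈ 0.494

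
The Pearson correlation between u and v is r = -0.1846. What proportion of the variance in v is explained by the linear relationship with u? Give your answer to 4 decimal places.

0.0341

r² = (-0.1846)² = 0.0341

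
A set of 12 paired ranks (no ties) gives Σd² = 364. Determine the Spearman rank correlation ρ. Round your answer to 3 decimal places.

ρ = 1 − 6Σd² / [n(n²−1)] = 1 − 6×364 / (12×143)
  = 1 − 2184/1716 = 1 − 1.2727 ≈ -0.273

-0.273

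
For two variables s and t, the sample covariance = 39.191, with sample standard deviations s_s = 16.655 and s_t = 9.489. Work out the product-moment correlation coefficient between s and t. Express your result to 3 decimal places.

0.248

r = Cov(s,t) / (s_s · s_t) = 39.191 / (16.655 × 9.489)
  = 39.191 / 158.0393 ≈ 0.248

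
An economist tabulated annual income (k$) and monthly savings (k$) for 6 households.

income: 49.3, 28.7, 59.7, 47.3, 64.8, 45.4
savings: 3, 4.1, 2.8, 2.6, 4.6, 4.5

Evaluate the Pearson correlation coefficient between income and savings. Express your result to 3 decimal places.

-0.082

n = 6, Σx = 295.2, Σy = 21.6, Σx² = 15315.76, Σy² = 81.82, Σxy = 1058.09
nΣxy − ΣxΣy = 6348.54 − 6376.32 = -27.78
nΣx² − (Σx)² = 91894.56 − 87143.04 = 4751.52; nΣy² − (Σy)² = 490.92 − 466.56 = 24.36
r = -27.78 / √(4751.52 × 24.36) = -27.78 / 340.2161 ≈ -0.082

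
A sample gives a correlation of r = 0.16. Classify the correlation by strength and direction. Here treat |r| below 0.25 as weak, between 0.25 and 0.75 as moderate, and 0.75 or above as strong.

weak positive

r = 0.16 > 0 so the relationship is positive.
|r| = 0.16, which falls in the weak range.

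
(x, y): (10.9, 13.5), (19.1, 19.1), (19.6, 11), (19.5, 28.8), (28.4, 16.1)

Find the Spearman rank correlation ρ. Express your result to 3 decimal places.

-0.100

Rank x: 1, 2, 4, 3, 5
Rank y: 2, 4, 1, 5, 3
d = rank(x) − rank(y): -1, -2, 3, -2, 2; Σd² = 22
ρ = 1 − 6Σd² / [n(n²−1)] = 1 − 6×22 / (5×24) = 1 − 132/120 ≈ -0.100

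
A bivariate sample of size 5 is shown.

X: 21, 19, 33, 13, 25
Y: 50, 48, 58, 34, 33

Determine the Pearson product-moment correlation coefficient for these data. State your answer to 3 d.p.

n = 5, ΣX = 111, ΣY = 223, ΣX² = 2685, ΣY² = 10413, ΣXY = 5143
nΣXY − ΣXΣY = 25715 − 24753 = 962
nΣX² − (ΣX)² = 13425 − 12321 = 1104; nΣY² − (ΣY)² = 52065 − 49729 = 2336
r = 962 / √(1104 × 2336) = 962 / 1605.9091 ≈ 0.599

0.599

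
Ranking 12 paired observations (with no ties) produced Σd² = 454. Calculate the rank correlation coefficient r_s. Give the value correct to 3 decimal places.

ρ = 1 − 6Σd² / [n(n²−1)] = 1 − 6×454 / (12×143)
  = 1 − 2724/1716 = 1 − 1.5874 ≈ -0.587

-0.587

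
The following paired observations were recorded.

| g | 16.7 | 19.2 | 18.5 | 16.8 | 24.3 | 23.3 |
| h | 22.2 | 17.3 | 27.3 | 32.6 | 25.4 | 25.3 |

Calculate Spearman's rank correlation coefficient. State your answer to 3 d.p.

-0.086

Rank g: 1, 4, 3, 2, 6, 5
Rank h: 2, 1, 5, 6, 4, 3
d = rank(g) − rank(h): -1, 3, -2, -4, 2, 2; Σd² = 38
ρ = 1 − 6Σd² / [n(n²−1)] = 1 − 6×38 / (6×35) = 1 − 228/210 ≈ -0.086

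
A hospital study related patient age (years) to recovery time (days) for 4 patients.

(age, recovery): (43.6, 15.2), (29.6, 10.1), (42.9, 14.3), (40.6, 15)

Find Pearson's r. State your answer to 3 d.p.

0.965

n = 4, Σx = 156.7, Σy = 54.6, Σx² = 6265.89, Σy² = 762.54, Σxy = 2184.15
nΣxy − ΣxΣy = 8736.6 − 8555.82 = 180.78
nΣx² − (Σx)² = 25063.56 − 24554.89 = 508.67; nΣy² − (Σy)² = 3050.16 − 2981.16 = 69
r = 180.78 / √(508.67 × 69) = 180.78 / 187.3452 ≈ 0.965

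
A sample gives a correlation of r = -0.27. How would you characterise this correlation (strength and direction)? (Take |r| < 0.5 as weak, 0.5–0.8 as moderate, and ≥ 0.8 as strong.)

weak negative

r = -0.27 < 0 so the relationship is negative.
|r| = 0.27, which falls in the weak range.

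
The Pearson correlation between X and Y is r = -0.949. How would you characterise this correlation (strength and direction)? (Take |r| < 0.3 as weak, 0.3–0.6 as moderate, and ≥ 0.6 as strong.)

r = -0.949 < 0 so the relationship is negative.
|r| = 0.949, which falls in the strong range.

strong negative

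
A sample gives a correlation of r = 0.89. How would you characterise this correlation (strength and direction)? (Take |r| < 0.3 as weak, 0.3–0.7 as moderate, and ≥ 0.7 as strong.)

strong positive

r = 0.89 > 0 so the relationship is positive.
|r| = 0.89, which falls in the strong range.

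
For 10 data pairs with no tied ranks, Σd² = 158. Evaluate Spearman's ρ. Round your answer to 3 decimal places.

0.042

ρ = 1 − 6Σd² / [n(n²−1)] = 1 − 6×158 / (10×99)
  = 1 − 948/990 = 1 − 0.9576 ≈ 0.042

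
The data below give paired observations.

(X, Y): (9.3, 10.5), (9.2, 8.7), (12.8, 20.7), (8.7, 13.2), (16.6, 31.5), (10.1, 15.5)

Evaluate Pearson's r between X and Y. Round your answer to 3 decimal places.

n = 6, ΣX = 66.7, ΣY = 100.1, ΣX² = 788.23, ΣY² = 2021.17, ΣXY = 1236.94
nΣXY − ΣXΣY = 7421.64 − 6676.67 = 744.97
nΣX² − (ΣX)² = 4729.38 − 4448.89 = 280.49; nΣY² − (ΣY)² = 12127.02 − 10020.01 = 2107.01
r = 744.97 / √(280.49 × 2107.01) = 744.97 / 768.7621 ≈ 0.969

0.969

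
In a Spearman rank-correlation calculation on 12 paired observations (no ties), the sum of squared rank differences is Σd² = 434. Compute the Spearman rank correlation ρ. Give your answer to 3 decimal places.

-0.517

ρ = 1 − 6Σd² / [n(n²−1)] = 1 − 6×434 / (12×143)
  = 1 − 2604/1716 = 1 − 1.5175 ≈ -0.517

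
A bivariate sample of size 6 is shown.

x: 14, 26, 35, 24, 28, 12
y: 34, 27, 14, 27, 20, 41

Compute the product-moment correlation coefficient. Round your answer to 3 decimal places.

-0.972

n = 6, Σx = 139, Σy = 163, Σx² = 3601, Σy² = 4891, Σxy = 3368
nΣxy − ΣxΣy = 20208 − 22657 = -2449
nΣx² − (Σx)² = 21606 − 19321 = 2285; nΣy² − (Σy)² = 29346 − 26569 = 2777
r = -2449 / √(2285 × 2777) = -2449 / 2519.0167 ≈ -0.972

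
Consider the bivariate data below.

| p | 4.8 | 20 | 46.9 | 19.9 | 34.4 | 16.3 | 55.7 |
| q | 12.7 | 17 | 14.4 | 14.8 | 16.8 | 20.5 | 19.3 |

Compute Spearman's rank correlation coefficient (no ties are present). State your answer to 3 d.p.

Rank p: 1, 4, 6, 3, 5, 2, 7
Rank q: 1, 5, 2, 3, 4, 7, 6
d = rank(p) − rank(q): 0, -1, 4, 0, 1, -5, 1; Σd² = 44
ρ = 1 − 6Σd² / [n(n²−1)] = 1 − 6×44 / (7×48) = 1 − 264/336 ≈ 0.214

0.214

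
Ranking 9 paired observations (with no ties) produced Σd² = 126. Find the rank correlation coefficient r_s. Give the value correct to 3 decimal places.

-0.050

ρ = 1 − 6Σd² / [n(n²−1)] = 1 − 6×126 / (9×80)
  = 1 − 756/720 = 1 − 1.0500 ≈ -0.050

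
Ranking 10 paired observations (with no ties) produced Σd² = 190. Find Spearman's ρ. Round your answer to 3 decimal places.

-0.152

ρ = 1 − 6Σd² / [n(n²−1)] = 1 − 6×190 / (10×99)
  = 1 − 1140/990 = 1 − 1.1515 ≈ -0.152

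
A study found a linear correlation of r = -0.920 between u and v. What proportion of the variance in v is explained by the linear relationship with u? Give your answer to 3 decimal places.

0.846

r² = (-0.920)² = 0.846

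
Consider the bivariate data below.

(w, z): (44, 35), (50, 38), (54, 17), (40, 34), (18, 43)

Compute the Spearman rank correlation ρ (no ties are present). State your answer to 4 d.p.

Rank w: 3, 4, 5, 2, 1
Rank z: 3, 4, 1, 2, 5
d = rank(w) − rank(z): 0, 0, 4, 0, -4; Σd² = 32
ρ = 1 − 6Σd² / [n(n²−1)] = 1 − 6×32 / (5×24) = 1 − 192/120 ≈ -0.6000

-0.6000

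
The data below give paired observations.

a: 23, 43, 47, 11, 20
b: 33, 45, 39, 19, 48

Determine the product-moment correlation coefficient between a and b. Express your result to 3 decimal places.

0.557

n = 5, Σa = 144, Σb = 184, Σa² = 5108, Σb² = 7300, Σab = 5696
nΣab − ΣaΣb = 28480 − 26496 = 1984
nΣa² − (Σa)² = 25540 − 20736 = 4804; nΣb² − (Σb)² = 36500 − 33856 = 2644
r = 1984 / √(4804 × 2644) = 1984 / 3563.9551 ≈ 0.557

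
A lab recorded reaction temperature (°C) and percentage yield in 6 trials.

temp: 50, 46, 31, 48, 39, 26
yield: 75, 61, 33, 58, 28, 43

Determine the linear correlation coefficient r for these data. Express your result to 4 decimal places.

n = 6, Σx = 240, Σy = 298, Σx² = 10078, Σy² = 16432, Σxy = 12573
nΣxy − ΣxΣy = 75438 − 71520 = 3918
nΣx² − (Σx)² = 60468 − 57600 = 2868; nΣy² − (Σy)² = 98592 − 88804 = 9788
r = 3918 / √(2868 × 9788) = 3918 / 5298.3001 ≈ 0.7395

0.7395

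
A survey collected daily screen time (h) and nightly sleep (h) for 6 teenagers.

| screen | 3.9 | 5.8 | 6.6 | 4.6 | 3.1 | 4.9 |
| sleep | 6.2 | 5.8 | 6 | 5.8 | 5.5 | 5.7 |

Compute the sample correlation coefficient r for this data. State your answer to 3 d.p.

n = 6, Σx = 28.9, Σy = 35, Σx² = 147.19, Σy² = 204.46, Σxy = 169.08
nΣxy − ΣxΣy = 1014.48 − 1011.5 = 2.98
nΣx² − (Σx)² = 883.14 − 835.21 = 47.93; nΣy² − (Σy)² = 1226.76 − 1225 = 1.76
r = 2.98 / √(47.93 × 1.76) = 2.98 / 9.1846 ≈ 0.324

0.324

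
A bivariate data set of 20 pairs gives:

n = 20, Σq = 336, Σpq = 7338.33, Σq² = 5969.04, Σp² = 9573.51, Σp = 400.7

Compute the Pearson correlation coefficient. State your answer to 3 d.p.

0.857

r = (nΣpq − ΣpΣq) / √[(nΣp² − (Σp)²)(nΣq² − (Σq)²)]
Numerator: 20×7338.33 − 400.7×336 = 12131.4
Denominator: √[(191470.2 − 160560.49)(119380.8 − 112896)] = √[30909.71 × 6484.8] = 14157.7995
r = 12131.4 / 14157.7995 ≈ 0.857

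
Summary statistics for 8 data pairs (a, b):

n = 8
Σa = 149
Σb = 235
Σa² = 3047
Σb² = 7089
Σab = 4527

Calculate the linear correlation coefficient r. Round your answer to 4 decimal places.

r = (nΣab − ΣaΣb) / √[(nΣa² − (Σa)²)(nΣb² − (Σb)²)]
Numerator: 8×4527 − 149×235 = 1201
Denominator: √[(24376 − 22201)(56712 − 55225)] = √[2175 × 1487] = 1798.3951
r = 1201 / 1798.3951 ≈ 0.6678

0.6678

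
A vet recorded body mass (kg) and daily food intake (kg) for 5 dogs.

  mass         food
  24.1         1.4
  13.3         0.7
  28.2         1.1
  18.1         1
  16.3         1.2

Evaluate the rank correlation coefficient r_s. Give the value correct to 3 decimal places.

Rank mass: 4, 1, 5, 3, 2
Rank food: 5, 1, 3, 2, 4
d = rank(mass) − rank(food): -1, 0, 2, 1, -2; Σd² = 10
ρ = 1 − 6Σd² / [n(n²−1)] = 1 − 6×10 / (5×24) = 1 − 60/120 ≈ 0.500

0.500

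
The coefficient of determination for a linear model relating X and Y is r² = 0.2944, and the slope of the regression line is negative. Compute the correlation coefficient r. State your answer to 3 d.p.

|r| = √0.2944 = 0.543
The association is negative, so r = −0.543.

-0.543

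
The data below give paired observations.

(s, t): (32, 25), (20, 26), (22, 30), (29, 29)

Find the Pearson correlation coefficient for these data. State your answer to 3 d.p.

n = 4, Σs = 103, Σt = 110, Σs² = 2749, Σt² = 3042, Σst = 2821
nΣst − ΣsΣt = 11284 − 11330 = -46
nΣs² − (Σs)² = 10996 − 10609 = 387; nΣt² − (Σt)² = 12168 − 12100 = 68
r = -46 / √(387 × 68) = -46 / 162.2221 ≈ -0.284

-0.284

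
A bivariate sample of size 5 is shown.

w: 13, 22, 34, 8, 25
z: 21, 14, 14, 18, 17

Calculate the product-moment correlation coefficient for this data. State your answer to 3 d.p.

n = 5, Σw = 102, Σz = 84, Σw² = 2498, Σz² = 1446, Σwz = 1626
nΣwz − ΣwΣz = 8130 − 8568 = -438
nΣw² − (Σw)² = 12490 − 10404 = 2086; nΣz² − (Σz)² = 7230 − 7056 = 174
r = -438 / √(2086 × 174) = -438 / 602.4649 ≈ -0.727

-0.727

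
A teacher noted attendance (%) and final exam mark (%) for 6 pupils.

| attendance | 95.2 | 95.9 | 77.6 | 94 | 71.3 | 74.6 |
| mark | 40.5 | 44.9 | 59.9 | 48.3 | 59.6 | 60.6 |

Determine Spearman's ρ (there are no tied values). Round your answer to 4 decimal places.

Rank attendance: 5, 6, 3, 4, 1, 2
Rank mark: 1, 2, 5, 3, 4, 6
d = rank(attendance) − rank(mark): 4, 4, -2, 1, -3, -4; Σd² = 62
ρ = 1 − 6Σd² / [n(n²−1)] = 1 − 6×62 / (6×35) = 1 − 372/210 ≈ -0.7714

-0.7714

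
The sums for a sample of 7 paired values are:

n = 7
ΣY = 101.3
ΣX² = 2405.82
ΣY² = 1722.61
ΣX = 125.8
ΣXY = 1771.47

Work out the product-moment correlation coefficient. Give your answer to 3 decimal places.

r = (nΣXY − ΣXΣY) / √[(nΣX² − (ΣX)²)(nΣY² − (ΣY)²)]
Numerator: 7×1771.47 − 125.8×101.3 = -343.25
Denominator: √[(16840.74 − 15825.64)(12058.27 − 10261.69)] = √[1015.1 × 1796.58] = 1350.4475
r = -343.25 / 1350.4475 ≈ -0.254

-0.254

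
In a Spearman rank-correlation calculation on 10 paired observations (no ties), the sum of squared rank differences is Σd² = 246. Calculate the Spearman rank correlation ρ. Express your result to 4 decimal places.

ρ = 1 − 6Σd² / [n(n²−1)] = 1 − 6×246 / (10×99)
  = 1 − 1476/990 = 1 − 1.49091 ≈ -0.4909

-0.4909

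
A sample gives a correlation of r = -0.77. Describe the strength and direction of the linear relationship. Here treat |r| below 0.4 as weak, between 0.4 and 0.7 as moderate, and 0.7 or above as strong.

r = -0.77 < 0 so the relationship is negative.
|r| = 0.77, which falls in the strong range.

strong negative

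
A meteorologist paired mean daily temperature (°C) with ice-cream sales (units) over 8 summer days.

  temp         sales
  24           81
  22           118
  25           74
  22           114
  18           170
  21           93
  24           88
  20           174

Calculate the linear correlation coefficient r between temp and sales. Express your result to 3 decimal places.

-0.886

n = 8, Σx = 176, Σy = 912, Σx² = 3910, Σy² = 114526, Σxy = 19503
nΣxy − ΣxΣy = 156024 − 160512 = -4488
nΣx² − (Σx)² = 31280 − 30976 = 304; nΣy² − (Σy)² = 916208 − 831744 = 84464
r = -4488 / √(304 × 84464) = -4488 / 5067.2533 ≈ -0.886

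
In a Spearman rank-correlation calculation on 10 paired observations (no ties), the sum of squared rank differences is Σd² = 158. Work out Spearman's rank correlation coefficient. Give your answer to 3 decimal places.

ρ = 1 − 6Σd² / [n(n²−1)] = 1 − 6×158 / (10×99)
  = 1 − 948/990 = 1 − 0.9576 ≈ 0.042

0.042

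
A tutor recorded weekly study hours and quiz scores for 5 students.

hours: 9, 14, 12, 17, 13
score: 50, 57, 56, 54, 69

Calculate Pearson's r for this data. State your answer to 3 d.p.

0.205

n = 5, Σx = 65, Σy = 286, Σx² = 879, Σy² = 16562, Σxy = 3735
nΣxy − ΣxΣy = 18675 − 18590 = 85
nΣx² − (Σx)² = 4395 − 4225 = 170; nΣy² − (Σy)² = 82810 − 81796 = 1014
r = 85 / √(170 × 1014) = 85 / 415.1867 ≈ 0.205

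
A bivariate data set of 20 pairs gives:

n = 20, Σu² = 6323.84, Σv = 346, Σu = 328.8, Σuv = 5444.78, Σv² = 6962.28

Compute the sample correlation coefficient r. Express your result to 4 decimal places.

-0.2571

r = (nΣuv − ΣuΣv) / √[(nΣu² − (Σu)²)(nΣv² − (Σv)²)]
Numerator: 20×5444.78 − 328.8×346 = -4869.2
Denominator: √[(126476.8 − 108109.44)(139245.6 − 119716)] = √[18367.36 × 19529.6] = 18939.5669
r = -4869.2 / 18939.5669 ≈ -0.2571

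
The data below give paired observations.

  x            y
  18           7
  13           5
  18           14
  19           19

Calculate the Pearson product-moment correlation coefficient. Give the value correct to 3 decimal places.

n = 4, Σx = 68, Σy = 45, Σx² = 1178, Σy² = 631, Σxy = 804
nΣxy − ΣxΣy = 3216 − 3060 = 156
nΣx² − (Σx)² = 4712 − 4624 = 88; nΣy² − (Σy)² = 2524 − 2025 = 499
r = 156 / √(88 × 499) = 156 / 209.5519 ≈ 0.744

0.744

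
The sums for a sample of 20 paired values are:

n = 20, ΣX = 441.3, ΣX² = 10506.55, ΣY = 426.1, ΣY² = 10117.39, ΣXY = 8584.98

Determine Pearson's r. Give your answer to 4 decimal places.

r = (nΣXY − ΣXΣY) / √[(nΣX² − (ΣX)²)(nΣY² − (ΣY)²)]
Numerator: 20×8584.98 − 441.3×426.1 = -16338.33
Denominator: √[(210131 − 194745.69)(202347.8 − 181561.21)] = √[15385.31 × 20786.59] = 17883.1801
r = -16338.33 / 17883.1801 ≈ -0.9136

-0.9136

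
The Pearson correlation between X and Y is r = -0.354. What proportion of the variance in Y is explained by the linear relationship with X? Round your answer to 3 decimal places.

0.125

r² = (-0.354)² = 0.125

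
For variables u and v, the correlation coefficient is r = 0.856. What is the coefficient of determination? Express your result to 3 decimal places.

r² = (0.856)² = 0.733

0.733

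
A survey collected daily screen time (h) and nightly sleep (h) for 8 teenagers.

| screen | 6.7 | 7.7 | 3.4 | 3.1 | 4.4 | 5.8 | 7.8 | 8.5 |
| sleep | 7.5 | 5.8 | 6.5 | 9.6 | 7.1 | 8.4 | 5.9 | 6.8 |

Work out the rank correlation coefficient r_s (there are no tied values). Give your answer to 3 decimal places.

Rank screen: 5, 6, 2, 1, 3, 4, 7, 8
Rank sleep: 6, 1, 3, 8, 5, 7, 2, 4
d = rank(screen) − rank(sleep): -1, 5, -1, -7, -2, -3, 5, 4; Σd² = 130
ρ = 1 − 6Σd² / [n(n²−1)] = 1 − 6×130 / (8×63) = 1 − 780/504 ≈ -0.548

-0.548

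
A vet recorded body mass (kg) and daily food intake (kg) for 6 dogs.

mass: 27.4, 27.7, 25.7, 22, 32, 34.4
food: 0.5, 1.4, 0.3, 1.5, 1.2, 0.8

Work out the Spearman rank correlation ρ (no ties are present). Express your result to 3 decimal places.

-0.086

Rank mass: 3, 4, 2, 1, 5, 6
Rank food: 2, 5, 1, 6, 4, 3
d = rank(mass) − rank(food): 1, -1, 1, -5, 1, 3; Σd² = 38
ρ = 1 − 6Σd² / [n(n²−1)] = 1 − 6×38 / (6×35) = 1 − 228/210 ≈ -0.086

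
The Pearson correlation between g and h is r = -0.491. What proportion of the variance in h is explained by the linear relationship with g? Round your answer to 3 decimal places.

r² = (-0.491)² = 0.241

0.241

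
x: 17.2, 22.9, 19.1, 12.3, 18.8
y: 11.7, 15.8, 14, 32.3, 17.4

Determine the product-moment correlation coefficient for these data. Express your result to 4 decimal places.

n = 5, Σx = 90.3, Σy = 91.2, Σx² = 1689.79, Σy² = 1928.58, Σxy = 1554.87
nΣxy − ΣxΣy = 7774.35 − 8235.36 = -461.01
nΣx² − (Σx)² = 8448.95 − 8154.09 = 294.86; nΣy² − (Σy)² = 9642.9 − 8317.44 = 1325.46
r = -461.01 / √(294.86 × 1325.46) = -461.01 / 625.1601 ≈ -0.7374

-0.7374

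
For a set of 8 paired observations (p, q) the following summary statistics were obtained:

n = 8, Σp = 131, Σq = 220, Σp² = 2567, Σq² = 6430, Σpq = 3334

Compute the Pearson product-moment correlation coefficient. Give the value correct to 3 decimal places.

r = (nΣpq − ΣpΣq) / √[(nΣp² − (Σp)²)(nΣq² − (Σq)²)]
Numerator: 8×3334 − 131×220 = -2148
Denominator: √[(20536 − 17161)(51440 − 48400)] = √[3375 × 3040] = 3203.1235
r = -2148 / 3203.1235 ≈ -0.671

-0.671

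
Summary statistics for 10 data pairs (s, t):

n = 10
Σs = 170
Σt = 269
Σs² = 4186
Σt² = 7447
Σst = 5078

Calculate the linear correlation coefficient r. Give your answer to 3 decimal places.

0.966

r = (nΣst − ΣsΣt) / √[(nΣs² − (Σs)²)(nΣt² − (Σt)²)]
Numerator: 10×5078 − 170×269 = 5050
Denominator: √[(41860 − 28900)(74470 − 72361)] = √[12960 × 2109] = 5228.0627
r = 5050 / 5228.0627 ≈ 0.966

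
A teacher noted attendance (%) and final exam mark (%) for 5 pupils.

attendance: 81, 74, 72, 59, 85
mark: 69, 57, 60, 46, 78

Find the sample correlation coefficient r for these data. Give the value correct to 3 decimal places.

0.967

n = 5, Σx = 371, Σy = 310, Σx² = 27927, Σy² = 19810, Σxy = 23471
nΣxy − ΣxΣy = 117355 − 115010 = 2345
nΣx² − (Σx)² = 139635 − 137641 = 1994; nΣy² − (Σy)² = 99050 − 96100 = 2950
r = 2345 / √(1994 × 2950) = 2345 / 2425.3453 ≈ 0.967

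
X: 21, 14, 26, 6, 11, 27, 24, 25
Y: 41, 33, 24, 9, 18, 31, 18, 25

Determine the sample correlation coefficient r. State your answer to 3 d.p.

0.471

n = 8, ΣX = 154, ΣY = 199, ΣX² = 3400, ΣY² = 5661, ΣXY = 4093
nΣXY − ΣXΣY = 32744 − 30646 = 2098
nΣX² − (ΣX)² = 27200 − 23716 = 3484; nΣY² − (ΣY)² = 45288 − 39601 = 5687
r = 2098 / √(3484 × 5687) = 2098 / 4451.2367 ≈ 0.471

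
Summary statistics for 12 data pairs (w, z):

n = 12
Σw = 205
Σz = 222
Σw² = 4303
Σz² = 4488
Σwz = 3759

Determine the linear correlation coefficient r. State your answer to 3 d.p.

r = (nΣwz − ΣwΣz) / √[(nΣw² − (Σw)²)(nΣz² − (Σz)²)]
Numerator: 12×3759 − 205×222 = -402
Denominator: √[(51636 − 42025)(53856 − 49284)] = √[9611 × 4572] = 6628.8379
r = -402 / 6628.8379 ≈ -0.061

-0.061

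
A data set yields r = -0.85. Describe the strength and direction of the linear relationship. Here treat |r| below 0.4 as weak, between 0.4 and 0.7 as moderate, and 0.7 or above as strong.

strong negative

r = -0.85 < 0 so the relationship is negative.
|r| = 0.85, which falls in the strong range.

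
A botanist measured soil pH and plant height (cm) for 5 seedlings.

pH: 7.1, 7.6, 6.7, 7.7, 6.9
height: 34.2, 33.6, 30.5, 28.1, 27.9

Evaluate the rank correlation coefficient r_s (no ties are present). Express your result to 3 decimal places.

0.100

Rank pH: 3, 4, 1, 5, 2
Rank height: 5, 4, 3, 2, 1
d = rank(pH) − rank(height): -2, 0, -2, 3, 1; Σd² = 18
ρ = 1 − 6Σd² / [n(n²−1)] = 1 − 6×18 / (5×24) = 1 − 108/120 ≈ 0.100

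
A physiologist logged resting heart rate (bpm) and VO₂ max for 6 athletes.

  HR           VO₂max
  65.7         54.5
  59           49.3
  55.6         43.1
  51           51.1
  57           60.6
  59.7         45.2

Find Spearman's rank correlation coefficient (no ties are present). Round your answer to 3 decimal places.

Rank HR: 6, 4, 2, 1, 3, 5
Rank VO₂max: 5, 3, 1, 4, 6, 2
d = rank(HR) − rank(VO₂max): 1, 1, 1, -3, -3, 3; Σd² = 30
ρ = 1 − 6Σd² / [n(n²−1)] = 1 − 6×30 / (6×35) = 1 − 180/210 ≈ 0.143

0.143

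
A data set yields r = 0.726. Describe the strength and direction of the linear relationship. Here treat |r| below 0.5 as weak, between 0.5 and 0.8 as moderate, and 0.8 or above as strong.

moderate positive

r = 0.726 > 0 so the relationship is positive.
|r| = 0.726, which falls in the moderate range.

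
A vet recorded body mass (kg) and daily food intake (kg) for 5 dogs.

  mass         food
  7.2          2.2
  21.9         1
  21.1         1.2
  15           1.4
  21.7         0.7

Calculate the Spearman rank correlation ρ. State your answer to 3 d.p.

Rank mass: 1, 5, 3, 2, 4
Rank food: 5, 2, 3, 4, 1
d = rank(mass) − rank(food): -4, 3, 0, -2, 3; Σd² = 38
ρ = 1 − 6Σd² / [n(n²−1)] = 1 − 6×38 / (5×24) = 1 − 228/120 ≈ -0.900

-0.900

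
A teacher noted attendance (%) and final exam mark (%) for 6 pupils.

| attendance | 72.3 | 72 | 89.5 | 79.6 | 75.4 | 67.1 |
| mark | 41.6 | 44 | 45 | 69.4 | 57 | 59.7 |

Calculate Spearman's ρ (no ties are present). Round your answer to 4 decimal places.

Rank attendance: 3, 2, 6, 5, 4, 1
Rank mark: 1, 2, 3, 6, 4, 5
d = rank(attendance) − rank(mark): 2, 0, 3, -1, 0, -4; Σd² = 30
ρ = 1 − 6Σd² / [n(n²−1)] = 1 − 6×30 / (6×35) = 1 − 180/210 ≈ 0.1429

0.1429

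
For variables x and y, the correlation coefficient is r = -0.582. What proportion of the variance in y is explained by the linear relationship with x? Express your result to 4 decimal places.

r² = (-0.582)² = 0.3387

0.3387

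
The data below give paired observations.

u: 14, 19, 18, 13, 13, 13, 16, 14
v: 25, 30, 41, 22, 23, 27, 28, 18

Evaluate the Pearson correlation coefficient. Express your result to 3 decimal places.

n = 8, Σu = 120, Σv = 214, Σu² = 1840, Σv² = 6056, Σuv = 3294
nΣuv − ΣuΣv = 26352 − 25680 = 672
nΣu² − (Σu)² = 14720 − 14400 = 320; nΣv² − (Σv)² = 48448 − 45796 = 2652
r = 672 / √(320 × 2652) = 672 / 921.2166 ≈ 0.729

0.729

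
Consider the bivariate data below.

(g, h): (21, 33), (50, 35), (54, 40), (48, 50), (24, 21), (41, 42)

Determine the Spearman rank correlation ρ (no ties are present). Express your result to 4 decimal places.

Rank g: 1, 5, 6, 4, 2, 3
Rank h: 2, 3, 4, 6, 1, 5
d = rank(g) − rank(h): -1, 2, 2, -2, 1, -2; Σd² = 18
ρ = 1 − 6Σd² / [n(n²−1)] = 1 − 6×18 / (6×35) = 1 − 108/210 ≈ 0.4857

0.4857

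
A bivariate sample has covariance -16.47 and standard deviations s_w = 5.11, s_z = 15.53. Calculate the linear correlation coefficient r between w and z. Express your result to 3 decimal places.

r = Cov(w,z) / (s_w · s_z) = -16.47 / (5.11 × 15.53)
  = -16.47 / 79.3583 ≈ -0.208

-0.208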